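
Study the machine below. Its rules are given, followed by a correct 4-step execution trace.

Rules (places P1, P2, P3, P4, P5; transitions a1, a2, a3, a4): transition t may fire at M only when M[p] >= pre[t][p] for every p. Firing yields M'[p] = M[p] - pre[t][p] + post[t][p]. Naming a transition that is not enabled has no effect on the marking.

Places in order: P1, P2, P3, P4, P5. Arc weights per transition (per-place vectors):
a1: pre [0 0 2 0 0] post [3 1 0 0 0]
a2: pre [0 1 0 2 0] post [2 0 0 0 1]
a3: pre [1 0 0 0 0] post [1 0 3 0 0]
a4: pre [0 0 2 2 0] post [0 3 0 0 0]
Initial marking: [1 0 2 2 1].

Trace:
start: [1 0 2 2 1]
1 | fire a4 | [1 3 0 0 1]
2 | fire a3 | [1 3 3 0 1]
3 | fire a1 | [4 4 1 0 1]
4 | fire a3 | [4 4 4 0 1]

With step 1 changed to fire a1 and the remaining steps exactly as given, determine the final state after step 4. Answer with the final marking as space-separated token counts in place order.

7 2 4 2 1

(re-executing from step 1 with the substitution; state before step 1: [1 0 2 2 1])
1 | fire a1 | [4 1 0 2 1]
2 | fire a3 | [4 1 3 2 1]
3 | fire a1 | [7 2 1 2 1]
4 | fire a3 | [7 2 4 2 1]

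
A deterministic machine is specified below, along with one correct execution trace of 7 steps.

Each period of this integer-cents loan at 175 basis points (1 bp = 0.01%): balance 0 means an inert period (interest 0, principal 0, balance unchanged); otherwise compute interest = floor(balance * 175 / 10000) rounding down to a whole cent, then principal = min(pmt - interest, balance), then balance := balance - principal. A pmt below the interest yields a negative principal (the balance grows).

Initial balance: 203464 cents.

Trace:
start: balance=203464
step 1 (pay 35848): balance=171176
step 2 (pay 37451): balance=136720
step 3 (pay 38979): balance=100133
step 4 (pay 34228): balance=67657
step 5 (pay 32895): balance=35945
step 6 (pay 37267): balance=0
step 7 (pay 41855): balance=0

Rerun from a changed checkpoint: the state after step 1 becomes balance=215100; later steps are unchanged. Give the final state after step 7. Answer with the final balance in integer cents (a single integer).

6182

state after step 1 := balance=215100
step 2 (pay 37451): balance=181413
step 3 (pay 38979): balance=145608
step 4 (pay 34228): balance=113928
step 5 (pay 32895): balance=83026
step 6 (pay 37267): balance=47211
step 7 (pay 41855): balance=6182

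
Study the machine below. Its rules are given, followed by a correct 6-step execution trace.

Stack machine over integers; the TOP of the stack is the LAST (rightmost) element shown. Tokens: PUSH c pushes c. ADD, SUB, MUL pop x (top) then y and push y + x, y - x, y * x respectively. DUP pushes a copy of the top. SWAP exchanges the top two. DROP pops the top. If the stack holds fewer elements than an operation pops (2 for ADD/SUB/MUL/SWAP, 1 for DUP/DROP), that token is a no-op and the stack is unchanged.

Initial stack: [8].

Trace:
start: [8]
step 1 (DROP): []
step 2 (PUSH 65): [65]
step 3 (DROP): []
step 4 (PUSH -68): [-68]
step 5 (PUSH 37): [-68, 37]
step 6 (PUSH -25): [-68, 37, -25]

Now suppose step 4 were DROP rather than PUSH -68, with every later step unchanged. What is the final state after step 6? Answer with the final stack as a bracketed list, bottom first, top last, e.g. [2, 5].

(re-executing from step 4 with the substitution; state before step 4: [])
step 4 (DROP): []
step 5 (PUSH 37): [37]
step 6 (PUSH -25): [37, -25]

[37, -25]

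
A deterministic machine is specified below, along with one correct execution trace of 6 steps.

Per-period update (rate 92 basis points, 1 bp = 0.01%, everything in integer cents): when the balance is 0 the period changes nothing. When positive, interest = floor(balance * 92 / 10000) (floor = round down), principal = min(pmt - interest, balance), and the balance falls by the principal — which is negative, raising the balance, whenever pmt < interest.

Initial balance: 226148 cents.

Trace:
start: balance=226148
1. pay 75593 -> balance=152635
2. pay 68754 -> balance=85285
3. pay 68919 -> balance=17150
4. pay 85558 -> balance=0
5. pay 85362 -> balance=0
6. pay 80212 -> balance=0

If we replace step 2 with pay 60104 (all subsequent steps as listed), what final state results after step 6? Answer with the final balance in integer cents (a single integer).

(re-executing from step 2 with the substitution; state before step 2: balance=152635)
2. pay 60104 -> balance=93935
3. pay 68919 -> balance=25880
4. pay 85558 -> balance=0
5. pay 85362 -> balance=0
6. pay 80212 -> balance=0

0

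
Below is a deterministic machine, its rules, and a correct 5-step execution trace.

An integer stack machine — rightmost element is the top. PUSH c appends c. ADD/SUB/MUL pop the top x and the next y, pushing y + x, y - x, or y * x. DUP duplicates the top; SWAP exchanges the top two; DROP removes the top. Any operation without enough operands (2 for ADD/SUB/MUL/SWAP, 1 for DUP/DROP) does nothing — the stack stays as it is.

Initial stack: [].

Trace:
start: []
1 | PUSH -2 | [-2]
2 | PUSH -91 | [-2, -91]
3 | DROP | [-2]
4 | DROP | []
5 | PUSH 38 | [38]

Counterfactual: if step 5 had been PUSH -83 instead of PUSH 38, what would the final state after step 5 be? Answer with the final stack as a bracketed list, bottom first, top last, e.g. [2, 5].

[-83]

(re-executing from step 5 with the substitution; state before step 5: [])
5 | PUSH -83 | [-83]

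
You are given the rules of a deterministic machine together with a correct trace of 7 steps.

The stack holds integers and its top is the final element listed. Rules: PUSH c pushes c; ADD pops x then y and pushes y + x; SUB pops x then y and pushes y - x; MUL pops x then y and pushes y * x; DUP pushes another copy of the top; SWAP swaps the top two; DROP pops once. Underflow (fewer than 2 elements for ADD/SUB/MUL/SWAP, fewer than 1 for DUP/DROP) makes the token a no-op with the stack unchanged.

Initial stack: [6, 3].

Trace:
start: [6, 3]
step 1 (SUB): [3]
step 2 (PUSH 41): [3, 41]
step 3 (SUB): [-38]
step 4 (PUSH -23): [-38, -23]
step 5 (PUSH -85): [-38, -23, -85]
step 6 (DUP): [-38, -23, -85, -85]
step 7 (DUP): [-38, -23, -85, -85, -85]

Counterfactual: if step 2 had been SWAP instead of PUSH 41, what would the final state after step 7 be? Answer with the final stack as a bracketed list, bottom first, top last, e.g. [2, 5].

(re-executing from step 2 with the substitution; state before step 2: [3])
step 2 (SWAP): [3]
step 3 (SUB): [3]
step 4 (PUSH -23): [3, -23]
step 5 (PUSH -85): [3, -23, -85]
step 6 (DUP): [3, -23, -85, -85]
step 7 (DUP): [3, -23, -85, -85, -85]

[3, -23, -85, -85, -85]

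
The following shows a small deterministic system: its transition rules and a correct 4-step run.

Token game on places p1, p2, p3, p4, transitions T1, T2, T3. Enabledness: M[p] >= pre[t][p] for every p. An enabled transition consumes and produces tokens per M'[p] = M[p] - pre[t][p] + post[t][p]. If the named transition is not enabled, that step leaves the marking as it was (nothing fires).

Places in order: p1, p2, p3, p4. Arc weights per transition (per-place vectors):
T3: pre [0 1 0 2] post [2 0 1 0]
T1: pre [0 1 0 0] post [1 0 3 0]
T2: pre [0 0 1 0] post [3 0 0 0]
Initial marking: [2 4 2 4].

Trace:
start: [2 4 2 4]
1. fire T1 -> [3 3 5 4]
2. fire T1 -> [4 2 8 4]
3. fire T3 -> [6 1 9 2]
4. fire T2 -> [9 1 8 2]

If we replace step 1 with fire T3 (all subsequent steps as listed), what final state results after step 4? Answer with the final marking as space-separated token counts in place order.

10 1 6 0

(re-executing from step 1 with the substitution; state before step 1: [2 4 2 4])
1. fire T3 -> [4 3 3 2]
2. fire T1 -> [5 2 6 2]
3. fire T3 -> [7 1 7 0]
4. fire T2 -> [10 1 6 0]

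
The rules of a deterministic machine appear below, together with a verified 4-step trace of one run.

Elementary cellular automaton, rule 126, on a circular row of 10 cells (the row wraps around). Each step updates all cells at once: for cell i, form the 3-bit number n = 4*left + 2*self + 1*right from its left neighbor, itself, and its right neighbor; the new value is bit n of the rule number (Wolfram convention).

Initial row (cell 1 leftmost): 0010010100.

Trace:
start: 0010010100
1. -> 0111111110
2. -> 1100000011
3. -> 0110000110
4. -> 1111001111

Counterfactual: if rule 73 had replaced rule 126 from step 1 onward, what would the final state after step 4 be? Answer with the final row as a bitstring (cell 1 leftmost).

1000110001

(re-executing steps 1..4 under rule 73; state before step 1: 0010010100)
1. -> 1000000001
2. -> 1011111101
3. -> 1010000101
4. -> 1000110001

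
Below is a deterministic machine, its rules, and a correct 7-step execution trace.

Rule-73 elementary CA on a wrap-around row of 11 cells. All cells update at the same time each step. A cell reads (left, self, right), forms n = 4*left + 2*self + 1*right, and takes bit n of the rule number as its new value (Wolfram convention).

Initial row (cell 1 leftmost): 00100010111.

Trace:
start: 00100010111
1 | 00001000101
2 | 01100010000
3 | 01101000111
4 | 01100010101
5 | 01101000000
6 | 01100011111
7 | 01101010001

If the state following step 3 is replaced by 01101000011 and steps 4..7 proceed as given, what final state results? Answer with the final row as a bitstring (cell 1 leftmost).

state after step 3 := 01101000011
4 | 01100011011
5 | 01101011011
6 | 01100011011
7 | 01101011011

01101011011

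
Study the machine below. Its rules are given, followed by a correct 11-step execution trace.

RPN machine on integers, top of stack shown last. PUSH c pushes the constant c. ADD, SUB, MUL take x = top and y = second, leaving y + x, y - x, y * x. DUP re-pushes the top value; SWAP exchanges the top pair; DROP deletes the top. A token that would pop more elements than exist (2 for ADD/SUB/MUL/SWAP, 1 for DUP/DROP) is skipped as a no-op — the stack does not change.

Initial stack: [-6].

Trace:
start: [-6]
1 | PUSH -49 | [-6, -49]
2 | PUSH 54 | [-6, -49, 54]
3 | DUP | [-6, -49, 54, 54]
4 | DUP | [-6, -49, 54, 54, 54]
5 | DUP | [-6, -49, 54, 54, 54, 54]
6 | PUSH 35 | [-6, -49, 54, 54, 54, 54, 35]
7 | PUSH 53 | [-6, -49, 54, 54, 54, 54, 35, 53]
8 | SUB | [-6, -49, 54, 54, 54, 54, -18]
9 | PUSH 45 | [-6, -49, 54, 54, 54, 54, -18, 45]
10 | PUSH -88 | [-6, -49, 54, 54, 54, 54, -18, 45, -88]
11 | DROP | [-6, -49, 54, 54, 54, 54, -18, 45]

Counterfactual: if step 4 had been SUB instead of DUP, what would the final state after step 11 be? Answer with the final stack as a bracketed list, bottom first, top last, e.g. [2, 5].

[-6, -49, 0, 0, -18, 45]

(re-executing from step 4 with the substitution; state before step 4: [-6, -49, 54, 54])
4 | SUB | [-6, -49, 0]
5 | DUP | [-6, -49, 0, 0]
6 | PUSH 35 | [-6, -49, 0, 0, 35]
7 | PUSH 53 | [-6, -49, 0, 0, 35, 53]
8 | SUB | [-6, -49, 0, 0, -18]
9 | PUSH 45 | [-6, -49, 0, 0, -18, 45]
10 | PUSH -88 | [-6, -49, 0, 0, -18, 45, -88]
11 | DROP | [-6, -49, 0, 0, -18, 45]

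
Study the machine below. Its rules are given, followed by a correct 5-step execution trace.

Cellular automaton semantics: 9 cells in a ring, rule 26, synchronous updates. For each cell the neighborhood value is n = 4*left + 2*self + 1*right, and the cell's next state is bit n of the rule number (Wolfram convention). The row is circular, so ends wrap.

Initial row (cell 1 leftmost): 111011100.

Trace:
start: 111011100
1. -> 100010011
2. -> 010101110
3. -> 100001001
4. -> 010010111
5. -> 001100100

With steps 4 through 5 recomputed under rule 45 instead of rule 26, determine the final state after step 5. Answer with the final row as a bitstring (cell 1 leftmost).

001011001

(re-executing steps 4..5 under rule 45; state before step 4: 100001001)
4. -> 001101001
5. -> 001011001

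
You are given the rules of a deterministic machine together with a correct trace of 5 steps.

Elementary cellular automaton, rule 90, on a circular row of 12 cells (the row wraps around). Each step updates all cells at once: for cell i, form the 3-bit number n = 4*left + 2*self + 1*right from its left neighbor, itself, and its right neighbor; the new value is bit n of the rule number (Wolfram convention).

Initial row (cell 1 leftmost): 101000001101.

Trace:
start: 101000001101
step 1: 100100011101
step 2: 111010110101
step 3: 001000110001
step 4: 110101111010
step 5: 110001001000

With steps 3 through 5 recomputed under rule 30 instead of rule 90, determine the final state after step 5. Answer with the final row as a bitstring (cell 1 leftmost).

011100100001

(re-executing steps 3..5 under rule 30; state before step 3: 111010110101)
step 3: 000010100101
step 4: 100110111101
step 5: 011100100001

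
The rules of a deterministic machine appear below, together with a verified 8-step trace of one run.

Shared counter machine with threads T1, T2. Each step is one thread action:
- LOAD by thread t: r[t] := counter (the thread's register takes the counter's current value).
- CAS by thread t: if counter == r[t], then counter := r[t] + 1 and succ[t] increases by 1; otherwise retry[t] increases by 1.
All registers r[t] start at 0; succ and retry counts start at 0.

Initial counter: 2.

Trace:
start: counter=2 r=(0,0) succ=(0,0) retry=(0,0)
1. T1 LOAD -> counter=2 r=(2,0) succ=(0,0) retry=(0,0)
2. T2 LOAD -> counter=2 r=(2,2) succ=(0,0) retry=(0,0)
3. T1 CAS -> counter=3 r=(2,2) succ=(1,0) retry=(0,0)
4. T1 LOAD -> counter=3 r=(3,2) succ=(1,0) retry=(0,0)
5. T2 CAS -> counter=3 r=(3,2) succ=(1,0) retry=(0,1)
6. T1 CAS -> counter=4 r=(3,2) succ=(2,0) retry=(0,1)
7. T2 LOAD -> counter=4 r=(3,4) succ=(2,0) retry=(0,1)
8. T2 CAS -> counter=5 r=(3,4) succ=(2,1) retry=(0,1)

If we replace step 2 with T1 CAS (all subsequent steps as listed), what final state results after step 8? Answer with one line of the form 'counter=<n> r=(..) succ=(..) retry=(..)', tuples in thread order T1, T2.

(re-executing from step 2 with the substitution; state before step 2: counter=2 r=(2,0) succ=(0,0) retry=(0,0))
2. T1 CAS -> counter=3 r=(2,0) succ=(1,0) retry=(0,0)
3. T1 CAS -> counter=3 r=(2,0) succ=(1,0) retry=(1,0)
4. T1 LOAD -> counter=3 r=(3,0) succ=(1,0) retry=(1,0)
5. T2 CAS -> counter=3 r=(3,0) succ=(1,0) retry=(1,1)
6. T1 CAS -> counter=4 r=(3,0) succ=(2,0) retry=(1,1)
7. T2 LOAD -> counter=4 r=(3,4) succ=(2,0) retry=(1,1)
8. T2 CAS -> counter=5 r=(3,4) succ=(2,1) retry=(1,1)

counter=5 r=(3,4) succ=(2,1) retry=(1,1)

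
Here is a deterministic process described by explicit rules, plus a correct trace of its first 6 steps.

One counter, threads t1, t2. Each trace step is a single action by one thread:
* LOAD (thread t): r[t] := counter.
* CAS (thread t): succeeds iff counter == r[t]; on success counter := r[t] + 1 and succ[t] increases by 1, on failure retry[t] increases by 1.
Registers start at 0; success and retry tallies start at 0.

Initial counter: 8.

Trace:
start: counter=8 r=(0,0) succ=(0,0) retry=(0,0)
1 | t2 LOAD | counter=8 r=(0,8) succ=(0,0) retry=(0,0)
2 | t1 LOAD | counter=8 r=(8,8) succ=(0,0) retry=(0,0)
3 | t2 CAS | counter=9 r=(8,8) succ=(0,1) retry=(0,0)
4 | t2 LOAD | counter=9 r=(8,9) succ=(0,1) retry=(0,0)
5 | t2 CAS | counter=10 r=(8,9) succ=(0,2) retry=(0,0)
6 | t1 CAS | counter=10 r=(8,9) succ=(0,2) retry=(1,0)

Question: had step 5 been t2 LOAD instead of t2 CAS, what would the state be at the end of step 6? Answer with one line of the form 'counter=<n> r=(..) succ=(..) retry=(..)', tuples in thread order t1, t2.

counter=9 r=(8,9) succ=(0,1) retry=(1,0)

(re-executing from step 5 with the substitution; state before step 5: counter=9 r=(8,9) succ=(0,1) retry=(0,0))
5 | t2 LOAD | counter=9 r=(8,9) succ=(0,1) retry=(0,0)
6 | t1 CAS | counter=9 r=(8,9) succ=(0,1) retry=(1,0)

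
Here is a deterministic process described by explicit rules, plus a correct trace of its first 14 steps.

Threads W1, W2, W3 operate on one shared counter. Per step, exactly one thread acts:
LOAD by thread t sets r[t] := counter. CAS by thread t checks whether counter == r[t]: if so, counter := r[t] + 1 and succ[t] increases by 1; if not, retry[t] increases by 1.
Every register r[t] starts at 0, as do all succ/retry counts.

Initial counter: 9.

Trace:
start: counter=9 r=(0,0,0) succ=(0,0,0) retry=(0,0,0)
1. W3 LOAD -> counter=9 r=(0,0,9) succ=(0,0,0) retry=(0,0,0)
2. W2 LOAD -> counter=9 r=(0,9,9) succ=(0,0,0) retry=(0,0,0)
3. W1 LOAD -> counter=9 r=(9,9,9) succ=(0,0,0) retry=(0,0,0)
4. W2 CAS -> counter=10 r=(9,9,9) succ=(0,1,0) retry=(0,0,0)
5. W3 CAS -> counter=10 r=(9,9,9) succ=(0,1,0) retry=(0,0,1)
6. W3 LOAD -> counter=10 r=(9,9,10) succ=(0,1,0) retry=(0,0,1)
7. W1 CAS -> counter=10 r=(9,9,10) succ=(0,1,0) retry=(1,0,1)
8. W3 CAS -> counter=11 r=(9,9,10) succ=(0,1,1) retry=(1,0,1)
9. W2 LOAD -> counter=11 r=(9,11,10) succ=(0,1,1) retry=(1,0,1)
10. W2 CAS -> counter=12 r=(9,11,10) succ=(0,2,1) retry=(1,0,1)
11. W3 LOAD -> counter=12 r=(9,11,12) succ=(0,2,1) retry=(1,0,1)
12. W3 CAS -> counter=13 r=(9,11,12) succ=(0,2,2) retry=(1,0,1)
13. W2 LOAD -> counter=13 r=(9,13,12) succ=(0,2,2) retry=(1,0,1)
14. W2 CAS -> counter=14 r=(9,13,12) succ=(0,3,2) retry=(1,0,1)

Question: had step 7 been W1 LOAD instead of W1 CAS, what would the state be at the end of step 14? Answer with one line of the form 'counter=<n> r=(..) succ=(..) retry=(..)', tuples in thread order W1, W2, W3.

(re-executing from step 7 with the substitution; state before step 7: counter=10 r=(9,9,10) succ=(0,1,0) retry=(0,0,1))
7. W1 LOAD -> counter=10 r=(10,9,10) succ=(0,1,0) retry=(0,0,1)
8. W3 CAS -> counter=11 r=(10,9,10) succ=(0,1,1) retry=(0,0,1)
9. W2 LOAD -> counter=11 r=(10,11,10) succ=(0,1,1) retry=(0,0,1)
10. W2 CAS -> counter=12 r=(10,11,10) succ=(0,2,1) retry=(0,0,1)
11. W3 LOAD -> counter=12 r=(10,11,12) succ=(0,2,1) retry=(0,0,1)
12. W3 CAS -> counter=13 r=(10,11,12) succ=(0,2,2) retry=(0,0,1)
13. W2 LOAD -> counter=13 r=(10,13,12) succ=(0,2,2) retry=(0,0,1)
14. W2 CAS -> counter=14 r=(10,13,12) succ=(0,3,2) retry=(0,0,1)

counter=14 r=(10,13,12) succ=(0,3,2) retry=(0,0,1)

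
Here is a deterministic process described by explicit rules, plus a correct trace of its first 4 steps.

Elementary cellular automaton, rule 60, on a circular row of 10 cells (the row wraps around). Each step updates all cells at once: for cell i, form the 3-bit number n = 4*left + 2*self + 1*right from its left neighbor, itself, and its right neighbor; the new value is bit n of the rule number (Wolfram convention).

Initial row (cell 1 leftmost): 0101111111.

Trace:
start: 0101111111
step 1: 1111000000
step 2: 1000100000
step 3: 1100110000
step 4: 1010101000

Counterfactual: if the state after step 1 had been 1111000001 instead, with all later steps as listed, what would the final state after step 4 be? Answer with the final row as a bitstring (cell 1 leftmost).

0100101001

state after step 1 := 1111000001
step 2: 0000100001
step 3: 1000110001
step 4: 0100101001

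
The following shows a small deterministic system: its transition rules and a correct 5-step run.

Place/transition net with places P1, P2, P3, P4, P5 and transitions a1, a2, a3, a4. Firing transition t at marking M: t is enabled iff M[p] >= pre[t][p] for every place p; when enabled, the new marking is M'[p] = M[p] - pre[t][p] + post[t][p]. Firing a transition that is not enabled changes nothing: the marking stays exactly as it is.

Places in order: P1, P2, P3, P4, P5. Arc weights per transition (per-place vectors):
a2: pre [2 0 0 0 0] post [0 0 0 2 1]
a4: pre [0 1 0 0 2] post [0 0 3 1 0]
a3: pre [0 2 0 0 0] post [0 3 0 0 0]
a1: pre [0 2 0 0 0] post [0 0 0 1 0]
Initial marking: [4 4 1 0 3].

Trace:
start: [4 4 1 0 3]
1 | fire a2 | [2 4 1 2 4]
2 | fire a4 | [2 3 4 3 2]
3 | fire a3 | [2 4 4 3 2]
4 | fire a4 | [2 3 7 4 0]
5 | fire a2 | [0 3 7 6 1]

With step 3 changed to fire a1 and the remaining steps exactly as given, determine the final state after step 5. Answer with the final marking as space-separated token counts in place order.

(re-executing from step 3 with the substitution; state before step 3: [2 3 4 3 2])
3 | fire a1 | [2 1 4 4 2]
4 | fire a4 | [2 0 7 5 0]
5 | fire a2 | [0 0 7 7 1]

0 0 7 7 1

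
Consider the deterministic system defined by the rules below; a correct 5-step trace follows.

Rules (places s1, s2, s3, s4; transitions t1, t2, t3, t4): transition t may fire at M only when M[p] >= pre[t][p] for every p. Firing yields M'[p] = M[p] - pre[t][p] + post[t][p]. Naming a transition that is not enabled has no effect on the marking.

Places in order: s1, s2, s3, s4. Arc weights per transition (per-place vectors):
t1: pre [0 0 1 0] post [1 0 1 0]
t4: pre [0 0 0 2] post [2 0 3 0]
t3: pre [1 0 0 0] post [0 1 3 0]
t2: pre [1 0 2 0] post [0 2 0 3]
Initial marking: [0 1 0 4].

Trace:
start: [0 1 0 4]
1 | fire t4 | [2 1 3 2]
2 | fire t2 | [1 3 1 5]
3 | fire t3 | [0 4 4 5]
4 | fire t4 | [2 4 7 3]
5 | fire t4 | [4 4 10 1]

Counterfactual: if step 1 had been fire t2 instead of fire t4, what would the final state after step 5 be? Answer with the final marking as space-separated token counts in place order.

4 1 6 0

(re-executing from step 1 with the substitution; state before step 1: [0 1 0 4])
1 | fire t2 | [0 1 0 4]
2 | fire t2 | [0 1 0 4]
3 | fire t3 | [0 1 0 4]
4 | fire t4 | [2 1 3 2]
5 | fire t4 | [4 1 6 0]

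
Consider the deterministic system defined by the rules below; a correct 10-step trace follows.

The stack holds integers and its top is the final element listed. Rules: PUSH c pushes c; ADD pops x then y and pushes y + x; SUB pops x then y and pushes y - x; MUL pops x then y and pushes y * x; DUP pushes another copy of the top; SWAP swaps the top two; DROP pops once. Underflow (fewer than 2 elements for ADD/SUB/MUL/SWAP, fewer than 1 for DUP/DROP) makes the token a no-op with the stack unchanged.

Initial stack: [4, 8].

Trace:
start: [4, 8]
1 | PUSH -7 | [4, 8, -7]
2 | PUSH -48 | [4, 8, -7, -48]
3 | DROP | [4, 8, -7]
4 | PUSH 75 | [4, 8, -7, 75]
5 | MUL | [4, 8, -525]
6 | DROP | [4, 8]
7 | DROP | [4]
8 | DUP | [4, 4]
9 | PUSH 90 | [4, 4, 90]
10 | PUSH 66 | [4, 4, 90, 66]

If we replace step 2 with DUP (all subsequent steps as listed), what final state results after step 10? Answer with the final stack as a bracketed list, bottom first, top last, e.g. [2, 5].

(re-executing from step 2 with the substitution; state before step 2: [4, 8, -7])
2 | DUP | [4, 8, -7, -7]
3 | DROP | [4, 8, -7]
4 | PUSH 75 | [4, 8, -7, 75]
5 | MUL | [4, 8, -525]
6 | DROP | [4, 8]
7 | DROP | [4]
8 | DUP | [4, 4]
9 | PUSH 90 | [4, 4, 90]
10 | PUSH 66 | [4, 4, 90, 66]

[4, 4, 90, 66]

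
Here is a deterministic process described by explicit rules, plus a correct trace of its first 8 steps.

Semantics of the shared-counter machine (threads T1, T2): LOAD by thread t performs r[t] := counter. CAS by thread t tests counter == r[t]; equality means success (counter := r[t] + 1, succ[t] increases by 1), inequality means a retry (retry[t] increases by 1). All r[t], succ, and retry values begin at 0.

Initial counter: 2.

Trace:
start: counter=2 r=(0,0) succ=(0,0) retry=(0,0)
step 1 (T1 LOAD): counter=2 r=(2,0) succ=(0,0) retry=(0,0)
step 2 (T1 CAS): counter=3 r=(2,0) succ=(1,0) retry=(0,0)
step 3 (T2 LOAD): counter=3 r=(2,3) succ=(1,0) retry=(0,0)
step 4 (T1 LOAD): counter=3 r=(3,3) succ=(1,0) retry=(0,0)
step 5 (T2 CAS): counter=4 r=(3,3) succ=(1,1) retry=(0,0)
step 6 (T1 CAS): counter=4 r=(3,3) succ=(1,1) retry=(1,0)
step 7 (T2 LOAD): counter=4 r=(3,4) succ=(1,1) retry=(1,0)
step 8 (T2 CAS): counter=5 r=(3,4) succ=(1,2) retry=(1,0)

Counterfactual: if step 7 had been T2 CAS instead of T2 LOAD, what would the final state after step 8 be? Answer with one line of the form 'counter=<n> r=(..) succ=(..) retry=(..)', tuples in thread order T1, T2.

counter=4 r=(3,3) succ=(1,1) retry=(1,2)

(re-executing from step 7 with the substitution; state before step 7: counter=4 r=(3,3) succ=(1,1) retry=(1,0))
step 7 (T2 CAS): counter=4 r=(3,3) succ=(1,1) retry=(1,1)
step 8 (T2 CAS): counter=4 r=(3,3) succ=(1,1) retry=(1,2)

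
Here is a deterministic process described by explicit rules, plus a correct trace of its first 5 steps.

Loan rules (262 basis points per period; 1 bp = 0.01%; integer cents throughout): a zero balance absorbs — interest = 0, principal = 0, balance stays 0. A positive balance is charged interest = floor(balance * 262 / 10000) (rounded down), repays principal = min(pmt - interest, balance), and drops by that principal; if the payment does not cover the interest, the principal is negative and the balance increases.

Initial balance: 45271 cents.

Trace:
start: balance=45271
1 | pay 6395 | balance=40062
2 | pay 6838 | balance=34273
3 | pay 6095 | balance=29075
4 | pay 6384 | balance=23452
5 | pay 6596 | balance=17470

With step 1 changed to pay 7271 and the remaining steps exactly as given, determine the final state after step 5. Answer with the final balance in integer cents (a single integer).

(re-executing from step 1 with the substitution; state before step 1: balance=45271)
1 | pay 7271 | balance=39186
2 | pay 6838 | balance=33374
3 | pay 6095 | balance=28153
4 | pay 6384 | balance=22506
5 | pay 6596 | balance=16499

16499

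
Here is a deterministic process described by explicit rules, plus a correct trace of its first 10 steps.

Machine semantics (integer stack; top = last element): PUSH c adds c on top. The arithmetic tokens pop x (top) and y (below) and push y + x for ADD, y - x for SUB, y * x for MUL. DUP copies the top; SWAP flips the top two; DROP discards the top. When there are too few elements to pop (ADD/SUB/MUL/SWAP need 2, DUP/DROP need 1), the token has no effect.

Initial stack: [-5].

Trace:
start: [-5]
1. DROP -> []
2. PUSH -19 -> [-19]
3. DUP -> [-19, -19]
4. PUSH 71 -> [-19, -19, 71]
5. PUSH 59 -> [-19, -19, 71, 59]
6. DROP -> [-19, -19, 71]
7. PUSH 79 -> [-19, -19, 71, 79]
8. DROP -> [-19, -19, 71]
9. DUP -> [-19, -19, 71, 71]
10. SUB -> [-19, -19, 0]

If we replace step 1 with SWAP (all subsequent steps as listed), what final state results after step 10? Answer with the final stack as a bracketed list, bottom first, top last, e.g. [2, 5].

[-5, -19, -19, 0]

(re-executing from step 1 with the substitution; state before step 1: [-5])
1. SWAP -> [-5]
2. PUSH -19 -> [-5, -19]
3. DUP -> [-5, -19, -19]
4. PUSH 71 -> [-5, -19, -19, 71]
5. PUSH 59 -> [-5, -19, -19, 71, 59]
6. DROP -> [-5, -19, -19, 71]
7. PUSH 79 -> [-5, -19, -19, 71, 79]
8. DROP -> [-5, -19, -19, 71]
9. DUP -> [-5, -19, -19, 71, 71]
10. SUB -> [-5, -19, -19, 0]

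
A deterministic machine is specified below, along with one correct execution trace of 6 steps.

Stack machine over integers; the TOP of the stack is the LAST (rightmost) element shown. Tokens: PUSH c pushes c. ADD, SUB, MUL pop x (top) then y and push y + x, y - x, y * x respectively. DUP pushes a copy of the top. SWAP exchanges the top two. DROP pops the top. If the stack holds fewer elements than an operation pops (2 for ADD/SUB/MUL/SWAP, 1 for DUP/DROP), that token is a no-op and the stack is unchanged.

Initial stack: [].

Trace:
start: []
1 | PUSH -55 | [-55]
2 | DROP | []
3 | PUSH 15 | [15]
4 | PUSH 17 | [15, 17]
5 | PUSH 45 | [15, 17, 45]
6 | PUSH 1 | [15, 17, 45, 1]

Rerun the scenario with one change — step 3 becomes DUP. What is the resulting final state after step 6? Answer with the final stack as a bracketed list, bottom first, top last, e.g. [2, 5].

(re-executing from step 3 with the substitution; state before step 3: [])
3 | DUP | []
4 | PUSH 17 | [17]
5 | PUSH 45 | [17, 45]
6 | PUSH 1 | [17, 45, 1]

[17, 45, 1]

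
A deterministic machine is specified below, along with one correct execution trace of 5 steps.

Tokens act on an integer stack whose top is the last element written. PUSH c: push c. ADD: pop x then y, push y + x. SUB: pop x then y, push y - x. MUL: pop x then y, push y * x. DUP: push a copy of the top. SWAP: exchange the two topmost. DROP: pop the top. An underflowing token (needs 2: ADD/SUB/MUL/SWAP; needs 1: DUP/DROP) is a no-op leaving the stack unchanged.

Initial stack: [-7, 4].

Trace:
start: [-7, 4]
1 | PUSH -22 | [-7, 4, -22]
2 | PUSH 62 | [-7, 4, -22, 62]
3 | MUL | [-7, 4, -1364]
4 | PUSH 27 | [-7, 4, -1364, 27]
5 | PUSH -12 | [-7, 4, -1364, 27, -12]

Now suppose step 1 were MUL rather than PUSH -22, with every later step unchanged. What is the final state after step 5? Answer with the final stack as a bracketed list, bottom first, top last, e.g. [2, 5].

[-1736, 27, -12]

(re-executing from step 1 with the substitution; state before step 1: [-7, 4])
1 | MUL | [-28]
2 | PUSH 62 | [-28, 62]
3 | MUL | [-1736]
4 | PUSH 27 | [-1736, 27]
5 | PUSH -12 | [-1736, 27, -12]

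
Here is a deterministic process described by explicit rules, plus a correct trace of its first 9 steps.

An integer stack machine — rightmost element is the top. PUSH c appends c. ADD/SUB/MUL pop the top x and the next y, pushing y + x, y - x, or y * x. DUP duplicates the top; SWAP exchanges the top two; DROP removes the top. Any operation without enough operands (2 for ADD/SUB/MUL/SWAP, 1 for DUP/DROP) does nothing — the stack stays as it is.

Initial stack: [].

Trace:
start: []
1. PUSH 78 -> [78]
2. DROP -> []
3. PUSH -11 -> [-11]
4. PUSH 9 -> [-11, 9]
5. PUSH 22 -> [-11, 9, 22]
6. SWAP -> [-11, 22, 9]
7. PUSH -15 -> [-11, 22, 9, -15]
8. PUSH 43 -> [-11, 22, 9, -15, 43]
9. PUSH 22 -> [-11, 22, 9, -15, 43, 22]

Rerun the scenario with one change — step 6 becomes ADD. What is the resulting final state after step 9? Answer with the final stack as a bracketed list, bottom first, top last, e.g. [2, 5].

(re-executing from step 6 with the substitution; state before step 6: [-11, 9, 22])
6. ADD -> [-11, 31]
7. PUSH -15 -> [-11, 31, -15]
8. PUSH 43 -> [-11, 31, -15, 43]
9. PUSH 22 -> [-11, 31, -15, 43, 22]

[-11, 31, -15, 43, 22]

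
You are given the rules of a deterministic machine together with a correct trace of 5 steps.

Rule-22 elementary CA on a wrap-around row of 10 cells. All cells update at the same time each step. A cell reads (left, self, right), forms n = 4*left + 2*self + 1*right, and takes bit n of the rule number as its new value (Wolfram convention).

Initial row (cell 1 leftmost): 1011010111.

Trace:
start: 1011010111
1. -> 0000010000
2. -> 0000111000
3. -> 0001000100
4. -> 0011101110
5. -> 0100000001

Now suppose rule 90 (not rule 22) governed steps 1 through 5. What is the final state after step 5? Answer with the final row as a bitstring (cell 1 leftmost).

0101100111

(re-executing steps 1..5 under rule 90; state before step 1: 1011010111)
1. -> 1011000100
2. -> 0011101011
3. -> 1110100011
4. -> 0010010110
5. -> 0101100111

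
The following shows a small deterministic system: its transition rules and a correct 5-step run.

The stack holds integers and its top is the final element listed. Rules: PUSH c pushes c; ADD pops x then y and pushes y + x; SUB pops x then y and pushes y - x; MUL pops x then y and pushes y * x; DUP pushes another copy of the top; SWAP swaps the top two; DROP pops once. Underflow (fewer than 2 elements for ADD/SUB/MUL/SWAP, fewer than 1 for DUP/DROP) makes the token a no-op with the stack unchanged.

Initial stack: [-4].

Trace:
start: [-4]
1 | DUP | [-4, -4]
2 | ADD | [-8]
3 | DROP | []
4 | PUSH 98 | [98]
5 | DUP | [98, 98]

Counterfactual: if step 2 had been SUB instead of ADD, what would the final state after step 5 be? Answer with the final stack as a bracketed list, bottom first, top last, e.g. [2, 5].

(re-executing from step 2 with the substitution; state before step 2: [-4, -4])
2 | SUB | [0]
3 | DROP | []
4 | PUSH 98 | [98]
5 | DUP | [98, 98]

[98, 98]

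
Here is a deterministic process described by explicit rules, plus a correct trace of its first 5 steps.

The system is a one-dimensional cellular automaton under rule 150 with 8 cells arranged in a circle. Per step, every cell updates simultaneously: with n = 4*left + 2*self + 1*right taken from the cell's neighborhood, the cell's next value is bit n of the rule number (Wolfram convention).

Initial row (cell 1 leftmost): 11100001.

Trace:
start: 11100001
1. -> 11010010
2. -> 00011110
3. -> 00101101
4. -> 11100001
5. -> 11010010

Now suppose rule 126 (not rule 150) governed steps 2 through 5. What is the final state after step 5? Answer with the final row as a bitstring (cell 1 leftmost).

00000000

(re-executing steps 2..5 under rule 126; state before step 2: 11010010)
2. -> 11111111
3. -> 00000000
4. -> 00000000
5. -> 00000000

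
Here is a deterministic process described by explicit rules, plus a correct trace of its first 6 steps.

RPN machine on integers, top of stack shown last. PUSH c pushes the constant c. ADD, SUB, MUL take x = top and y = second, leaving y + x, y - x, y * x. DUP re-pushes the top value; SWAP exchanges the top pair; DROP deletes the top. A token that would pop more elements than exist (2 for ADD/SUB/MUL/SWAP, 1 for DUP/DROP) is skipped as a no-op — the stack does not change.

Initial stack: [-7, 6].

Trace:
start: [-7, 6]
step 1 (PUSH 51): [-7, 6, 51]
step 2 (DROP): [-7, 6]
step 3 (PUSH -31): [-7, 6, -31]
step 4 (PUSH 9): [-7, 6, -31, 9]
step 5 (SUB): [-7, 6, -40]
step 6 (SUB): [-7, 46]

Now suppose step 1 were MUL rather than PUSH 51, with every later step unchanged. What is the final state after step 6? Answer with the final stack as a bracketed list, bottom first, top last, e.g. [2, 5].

(re-executing from step 1 with the substitution; state before step 1: [-7, 6])
step 1 (MUL): [-42]
step 2 (DROP): []
step 3 (PUSH -31): [-31]
step 4 (PUSH 9): [-31, 9]
step 5 (SUB): [-40]
step 6 (SUB): [-40]

[-40]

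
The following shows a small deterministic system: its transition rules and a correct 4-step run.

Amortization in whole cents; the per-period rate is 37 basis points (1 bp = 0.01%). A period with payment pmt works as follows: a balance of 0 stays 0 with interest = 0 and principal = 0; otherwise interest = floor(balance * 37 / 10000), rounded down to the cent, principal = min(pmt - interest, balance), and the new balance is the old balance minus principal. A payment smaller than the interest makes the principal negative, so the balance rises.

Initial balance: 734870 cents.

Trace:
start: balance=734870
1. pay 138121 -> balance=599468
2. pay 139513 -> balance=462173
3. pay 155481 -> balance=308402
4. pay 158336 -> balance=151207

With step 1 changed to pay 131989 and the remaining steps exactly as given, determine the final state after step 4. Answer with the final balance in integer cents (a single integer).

157405

(re-executing from step 1 with the substitution; state before step 1: balance=734870)
1. pay 131989 -> balance=605600
2. pay 139513 -> balance=468327
3. pay 155481 -> balance=314578
4. pay 158336 -> balance=157405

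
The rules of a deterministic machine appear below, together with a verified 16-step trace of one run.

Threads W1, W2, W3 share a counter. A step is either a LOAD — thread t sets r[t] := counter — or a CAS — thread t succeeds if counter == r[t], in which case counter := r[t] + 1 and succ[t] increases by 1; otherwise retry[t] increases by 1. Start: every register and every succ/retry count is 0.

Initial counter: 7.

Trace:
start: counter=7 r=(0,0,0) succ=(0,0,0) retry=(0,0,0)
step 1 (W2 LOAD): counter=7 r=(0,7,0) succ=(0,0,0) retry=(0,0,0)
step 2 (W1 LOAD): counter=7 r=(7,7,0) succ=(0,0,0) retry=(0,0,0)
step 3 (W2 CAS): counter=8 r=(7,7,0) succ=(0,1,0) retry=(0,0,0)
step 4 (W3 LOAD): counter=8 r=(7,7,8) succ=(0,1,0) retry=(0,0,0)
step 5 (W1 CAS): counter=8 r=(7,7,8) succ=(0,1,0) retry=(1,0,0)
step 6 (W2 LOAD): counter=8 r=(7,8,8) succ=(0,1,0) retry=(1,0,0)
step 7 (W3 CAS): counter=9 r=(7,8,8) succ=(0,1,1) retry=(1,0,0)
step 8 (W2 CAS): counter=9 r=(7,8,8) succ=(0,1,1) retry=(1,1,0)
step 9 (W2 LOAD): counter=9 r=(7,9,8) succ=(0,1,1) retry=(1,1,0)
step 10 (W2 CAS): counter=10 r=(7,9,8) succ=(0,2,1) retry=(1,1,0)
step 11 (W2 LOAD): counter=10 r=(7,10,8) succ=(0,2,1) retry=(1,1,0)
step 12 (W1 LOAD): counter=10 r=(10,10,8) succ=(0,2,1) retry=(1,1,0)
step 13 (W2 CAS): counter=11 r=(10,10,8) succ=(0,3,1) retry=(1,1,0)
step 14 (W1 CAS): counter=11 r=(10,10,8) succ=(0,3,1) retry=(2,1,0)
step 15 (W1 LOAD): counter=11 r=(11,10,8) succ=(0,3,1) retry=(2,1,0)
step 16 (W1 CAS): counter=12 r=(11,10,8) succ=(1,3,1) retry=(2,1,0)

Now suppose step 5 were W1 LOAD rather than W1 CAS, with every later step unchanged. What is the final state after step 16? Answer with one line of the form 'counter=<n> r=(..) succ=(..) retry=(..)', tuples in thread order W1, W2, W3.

(re-executing from step 5 with the substitution; state before step 5: counter=8 r=(7,7,8) succ=(0,1,0) retry=(0,0,0))
step 5 (W1 LOAD): counter=8 r=(8,7,8) succ=(0,1,0) retry=(0,0,0)
step 6 (W2 LOAD): counter=8 r=(8,8,8) succ=(0,1,0) retry=(0,0,0)
step 7 (W3 CAS): counter=9 r=(8,8,8) succ=(0,1,1) retry=(0,0,0)
step 8 (W2 CAS): counter=9 r=(8,8,8) succ=(0,1,1) retry=(0,1,0)
step 9 (W2 LOAD): counter=9 r=(8,9,8) succ=(0,1,1) retry=(0,1,0)
step 10 (W2 CAS): counter=10 r=(8,9,8) succ=(0,2,1) retry=(0,1,0)
step 11 (W2 LOAD): counter=10 r=(8,10,8) succ=(0,2,1) retry=(0,1,0)
step 12 (W1 LOAD): counter=10 r=(10,10,8) succ=(0,2,1) retry=(0,1,0)
step 13 (W2 CAS): counter=11 r=(10,10,8) succ=(0,3,1) retry=(0,1,0)
step 14 (W1 CAS): counter=11 r=(10,10,8) succ=(0,3,1) retry=(1,1,0)
step 15 (W1 LOAD): counter=11 r=(11,10,8) succ=(0,3,1) retry=(1,1,0)
step 16 (W1 CAS): counter=12 r=(11,10,8) succ=(1,3,1) retry=(1,1,0)

counter=12 r=(11,10,8) succ=(1,3,1) retry=(1,1,0)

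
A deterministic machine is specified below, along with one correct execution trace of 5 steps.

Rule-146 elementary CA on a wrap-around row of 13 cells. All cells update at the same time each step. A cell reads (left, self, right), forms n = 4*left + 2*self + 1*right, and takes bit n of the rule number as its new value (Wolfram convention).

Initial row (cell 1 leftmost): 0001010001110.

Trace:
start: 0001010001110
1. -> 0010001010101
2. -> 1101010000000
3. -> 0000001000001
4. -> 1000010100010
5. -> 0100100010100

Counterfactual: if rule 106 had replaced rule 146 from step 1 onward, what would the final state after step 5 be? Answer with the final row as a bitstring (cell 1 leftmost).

(re-executing steps 1..5 under rule 106; state before step 1: 0001010001110)
1. -> 0010100011010
2. -> 0101000111100
3. -> 1010001100100
4. -> 0100011101001
5. -> 1000110110010

1000110110010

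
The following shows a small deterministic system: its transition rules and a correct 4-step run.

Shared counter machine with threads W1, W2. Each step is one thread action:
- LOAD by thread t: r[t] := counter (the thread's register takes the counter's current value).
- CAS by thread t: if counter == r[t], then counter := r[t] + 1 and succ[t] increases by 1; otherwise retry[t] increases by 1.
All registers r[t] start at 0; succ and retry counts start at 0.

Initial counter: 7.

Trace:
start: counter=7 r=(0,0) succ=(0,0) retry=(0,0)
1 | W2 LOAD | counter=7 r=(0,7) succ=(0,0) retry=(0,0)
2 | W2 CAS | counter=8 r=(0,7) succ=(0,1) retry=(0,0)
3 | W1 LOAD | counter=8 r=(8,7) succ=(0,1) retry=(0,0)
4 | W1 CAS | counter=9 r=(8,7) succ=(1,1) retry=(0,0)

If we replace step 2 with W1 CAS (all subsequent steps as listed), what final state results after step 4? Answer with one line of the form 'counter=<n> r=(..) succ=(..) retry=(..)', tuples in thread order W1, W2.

counter=8 r=(7,7) succ=(1,0) retry=(1,0)

(re-executing from step 2 with the substitution; state before step 2: counter=7 r=(0,7) succ=(0,0) retry=(0,0))
2 | W1 CAS | counter=7 r=(0,7) succ=(0,0) retry=(1,0)
3 | W1 LOAD | counter=7 r=(7,7) succ=(0,0) retry=(1,0)
4 | W1 CAS | counter=8 r=(7,7) succ=(1,0) retry=(1,0)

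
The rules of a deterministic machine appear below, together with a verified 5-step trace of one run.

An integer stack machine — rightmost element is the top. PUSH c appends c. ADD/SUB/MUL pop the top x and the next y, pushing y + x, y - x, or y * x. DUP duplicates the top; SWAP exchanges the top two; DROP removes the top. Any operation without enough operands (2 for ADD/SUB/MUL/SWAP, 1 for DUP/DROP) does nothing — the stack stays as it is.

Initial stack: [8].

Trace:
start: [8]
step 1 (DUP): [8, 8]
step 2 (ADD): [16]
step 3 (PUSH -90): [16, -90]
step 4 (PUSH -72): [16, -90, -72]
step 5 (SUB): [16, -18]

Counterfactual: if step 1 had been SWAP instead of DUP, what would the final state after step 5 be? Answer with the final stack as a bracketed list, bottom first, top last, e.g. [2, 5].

(re-executing from step 1 with the substitution; state before step 1: [8])
step 1 (SWAP): [8]
step 2 (ADD): [8]
step 3 (PUSH -90): [8, -90]
step 4 (PUSH -72): [8, -90, -72]
step 5 (SUB): [8, -18]

[8, -18]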